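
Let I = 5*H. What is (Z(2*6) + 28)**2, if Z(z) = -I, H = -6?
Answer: 3364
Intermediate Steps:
I = -30 (I = 5*(-6) = -30)
Z(z) = 30 (Z(z) = -1*(-30) = 30)
(Z(2*6) + 28)**2 = (30 + 28)**2 = 58**2 = 3364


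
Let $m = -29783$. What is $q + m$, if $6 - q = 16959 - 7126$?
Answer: $-39610$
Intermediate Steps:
$q = -9827$ ($q = 6 - \left(16959 - 7126\right) = 6 - 9833 = -9827$)
$q + m = -9827 - 29783 = -39610$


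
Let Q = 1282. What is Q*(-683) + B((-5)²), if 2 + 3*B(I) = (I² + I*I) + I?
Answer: -2625545/3 ≈ -8.7518e+5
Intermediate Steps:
B(I) = -⅔ + I/3 + 2*I²/3 (B(I) = -⅔ + ((I² + I*I) + I)/3 = -⅔ + ((I² + I²) + I)/3 = -⅔ + (2*I² + I)/3 = -⅔ + (I + 2*I²)/3 = -⅔ + (I/3 + 2*I²/3) = -⅔ + I/3 + 2*I²/3)
Q*(-683) + B((-5)²) = 1282*(-683) + (-⅔ + (⅓)*(-5)² + 2*((-5)²)²/3) = -875606 + (-⅔ + (⅓)*25 + (⅔)*25²) = -875606 + (-⅔ + 25/3 + (⅔)*625) = -875606 + (-⅔ + 25/3 + 1250/3) = -875606 + 1273/3 = -2625545/3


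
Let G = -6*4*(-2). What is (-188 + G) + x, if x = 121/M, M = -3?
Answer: -541/3 ≈ -180.33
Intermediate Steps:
G = 48 (G = -24*(-2) = 48)
x = -121/3 (x = 121/(-3) = 121*(-1/3) = -121/3 ≈ -40.333)
(-188 + G) + x = (-188 + 48) - 121/3 = -140 - 121/3 = -541/3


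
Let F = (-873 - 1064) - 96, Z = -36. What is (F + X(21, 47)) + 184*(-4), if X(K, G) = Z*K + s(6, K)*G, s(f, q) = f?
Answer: -3243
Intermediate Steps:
X(K, G) = -36*K + 6*G
F = -2033 (F = -1937 - 96 = -2033)
(F + X(21, 47)) + 184*(-4) = (-2033 + (-36*21 + 6*47)) + 184*(-4) = (-2033 + (-756 + 282)) - 736 = (-2033 - 474) - 736 = -2507 - 736 = -3243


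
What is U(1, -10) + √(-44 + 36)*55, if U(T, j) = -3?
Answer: -3 + 110*I*√2 ≈ -3.0 + 155.56*I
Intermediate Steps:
U(1, -10) + √(-44 + 36)*55 = -3 + √(-44 + 36)*55 = -3 + √(-8)*55 = -3 + (2*I*√2)*55 = -3 + 110*I*√2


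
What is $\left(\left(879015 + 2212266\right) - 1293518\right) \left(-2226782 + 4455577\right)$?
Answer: $4006845185585$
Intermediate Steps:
$\left(\left(879015 + 2212266\right) - 1293518\right) \left(-2226782 + 4455577\right) = \left(3091281 - 1293518\right) 2228795 = 1797763 \cdot 2228795 = 4006845185585$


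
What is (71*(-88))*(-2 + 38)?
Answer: -224928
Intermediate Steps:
(71*(-88))*(-2 + 38) = -6248*36 = -224928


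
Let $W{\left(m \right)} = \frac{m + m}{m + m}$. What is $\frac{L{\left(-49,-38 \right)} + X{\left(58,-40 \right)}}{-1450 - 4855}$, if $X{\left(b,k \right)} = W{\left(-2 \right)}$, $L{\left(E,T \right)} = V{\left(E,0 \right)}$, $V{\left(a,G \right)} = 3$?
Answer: $- \frac{4}{6305} \approx -0.00063442$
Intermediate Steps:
$L{\left(E,T \right)} = 3$
$W{\left(m \right)} = 1$ ($W{\left(m \right)} = \frac{2 m}{2 m} = 2 m \frac{1}{2 m} = 1$)
$X{\left(b,k \right)} = 1$
$\frac{L{\left(-49,-38 \right)} + X{\left(58,-40 \right)}}{-1450 - 4855} = \frac{3 + 1}{-1450 - 4855} = \frac{4}{-6305} = 4 \left(- \frac{1}{6305}\right) = - \frac{4}{6305}$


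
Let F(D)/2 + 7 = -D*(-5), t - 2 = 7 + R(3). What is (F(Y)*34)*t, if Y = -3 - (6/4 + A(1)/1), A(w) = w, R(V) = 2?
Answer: -25806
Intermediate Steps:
t = 11 (t = 2 + (7 + 2) = 2 + 9 = 11)
Y = -11/2 (Y = -3 - (6/4 + 1/1) = -3 - (6*(¼) + 1*1) = -3 - (3/2 + 1) = -3 - 1*5/2 = -3 - 5/2 = -11/2 ≈ -5.5000)
F(D) = -14 + 10*D (F(D) = -14 + 2*(-D*(-5)) = -14 + 2*(-(-5)*D) = -14 + 2*(5*D) = -14 + 10*D)
(F(Y)*34)*t = ((-14 + 10*(-11/2))*34)*11 = ((-14 - 55)*34)*11 = -69*34*11 = -2346*11 = -25806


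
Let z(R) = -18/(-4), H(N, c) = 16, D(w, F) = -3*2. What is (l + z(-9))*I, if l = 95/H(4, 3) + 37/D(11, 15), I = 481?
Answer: 98605/48 ≈ 2054.3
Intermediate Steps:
D(w, F) = -6
z(R) = 9/2 (z(R) = -18*(-1/4) = 9/2)
l = -11/48 (l = 95/16 + 37/(-6) = 95*(1/16) + 37*(-1/6) = 95/16 - 37/6 = -11/48 ≈ -0.22917)
(l + z(-9))*I = (-11/48 + 9/2)*481 = (205/48)*481 = 98605/48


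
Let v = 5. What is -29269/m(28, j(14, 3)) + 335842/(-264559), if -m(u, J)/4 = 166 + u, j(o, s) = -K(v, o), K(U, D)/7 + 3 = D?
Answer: 7482763979/205297784 ≈ 36.448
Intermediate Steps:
K(U, D) = -21 + 7*D
j(o, s) = 21 - 7*o (j(o, s) = -(-21 + 7*o) = 21 - 7*o)
m(u, J) = -664 - 4*u (m(u, J) = -4*(166 + u) = -664 - 4*u)
-29269/m(28, j(14, 3)) + 335842/(-264559) = -29269/(-664 - 4*28) + 335842/(-264559) = -29269/(-664 - 112) + 335842*(-1/264559) = -29269/(-776) - 335842/264559 = -29269*(-1/776) - 335842/264559 = 29269/776 - 335842/264559 = 7482763979/205297784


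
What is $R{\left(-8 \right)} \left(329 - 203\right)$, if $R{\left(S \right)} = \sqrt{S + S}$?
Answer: $504 i \approx 504.0 i$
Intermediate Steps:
$R{\left(S \right)} = \sqrt{2} \sqrt{S}$ ($R{\left(S \right)} = \sqrt{2 S} = \sqrt{2} \sqrt{S}$)
$R{\left(-8 \right)} \left(329 - 203\right) = \sqrt{2} \sqrt{-8} \left(329 - 203\right) = \sqrt{2} \cdot 2 i \sqrt{2} \cdot 126 = 4 i 126 = 504 i$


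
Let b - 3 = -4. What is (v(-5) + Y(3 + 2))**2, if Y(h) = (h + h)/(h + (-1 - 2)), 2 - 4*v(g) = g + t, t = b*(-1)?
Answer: 169/4 ≈ 42.250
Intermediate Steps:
b = -1 (b = 3 - 4 = -1)
t = 1 (t = -1*(-1) = 1)
v(g) = 1/4 - g/4 (v(g) = 1/2 - (g + 1)/4 = 1/2 - (1 + g)/4 = 1/2 + (-1/4 - g/4) = 1/4 - g/4)
Y(h) = 2*h/(-3 + h) (Y(h) = (2*h)/(h - 3) = (2*h)/(-3 + h) = 2*h/(-3 + h))
(v(-5) + Y(3 + 2))**2 = ((1/4 - 1/4*(-5)) + 2*(3 + 2)/(-3 + (3 + 2)))**2 = ((1/4 + 5/4) + 2*5/(-3 + 5))**2 = (3/2 + 2*5/2)**2 = (3/2 + 2*5*(1/2))**2 = (3/2 + 5)**2 = (13/2)**2 = 169/4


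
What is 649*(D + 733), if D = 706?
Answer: 933911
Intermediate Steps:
649*(D + 733) = 649*(706 + 733) = 649*1439 = 933911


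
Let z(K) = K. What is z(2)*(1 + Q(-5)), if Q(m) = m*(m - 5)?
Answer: 102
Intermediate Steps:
Q(m) = m*(-5 + m)
z(2)*(1 + Q(-5)) = 2*(1 - 5*(-5 - 5)) = 2*(1 - 5*(-10)) = 2*(1 + 50) = 2*51 = 102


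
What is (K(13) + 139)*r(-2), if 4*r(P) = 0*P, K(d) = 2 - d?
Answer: 0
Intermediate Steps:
r(P) = 0 (r(P) = (0*P)/4 = (¼)*0 = 0)
(K(13) + 139)*r(-2) = ((2 - 1*13) + 139)*0 = ((2 - 13) + 139)*0 = (-11 + 139)*0 = 128*0 = 0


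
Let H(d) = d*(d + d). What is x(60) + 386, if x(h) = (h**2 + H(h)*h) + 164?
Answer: 436150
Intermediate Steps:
H(d) = 2*d**2 (H(d) = d*(2*d) = 2*d**2)
x(h) = 164 + h**2 + 2*h**3 (x(h) = (h**2 + (2*h**2)*h) + 164 = (h**2 + 2*h**3) + 164 = 164 + h**2 + 2*h**3)
x(60) + 386 = (164 + 60**2 + 2*60**3) + 386 = (164 + 3600 + 2*216000) + 386 = (164 + 3600 + 432000) + 386 = 435764 + 386 = 436150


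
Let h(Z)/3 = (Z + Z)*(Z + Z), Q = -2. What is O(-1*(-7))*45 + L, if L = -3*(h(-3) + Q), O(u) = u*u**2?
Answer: 15117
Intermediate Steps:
h(Z) = 12*Z**2 (h(Z) = 3*((Z + Z)*(Z + Z)) = 3*((2*Z)*(2*Z)) = 3*(4*Z**2) = 12*Z**2)
O(u) = u**3
L = -318 (L = -3*(12*(-3)**2 - 2) = -3*(12*9 - 2) = -3*(108 - 2) = -3*106 = -318)
O(-1*(-7))*45 + L = (-1*(-7))**3*45 - 318 = 7**3*45 - 318 = 343*45 - 318 = 15435 - 318 = 15117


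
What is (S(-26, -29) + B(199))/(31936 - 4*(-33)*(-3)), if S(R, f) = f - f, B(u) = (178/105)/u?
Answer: 89/329514150 ≈ 2.7009e-7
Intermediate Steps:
B(u) = 178/(105*u) (B(u) = (178*(1/105))/u = 178/(105*u))
S(R, f) = 0
(S(-26, -29) + B(199))/(31936 - 4*(-33)*(-3)) = (0 + (178/105)/199)/(31936 - 4*(-33)*(-3)) = (0 + (178/105)*(1/199))/(31936 + 132*(-3)) = (0 + 178/20895)/(31936 - 396) = (178/20895)/31540 = (178/20895)*(1/31540) = 89/329514150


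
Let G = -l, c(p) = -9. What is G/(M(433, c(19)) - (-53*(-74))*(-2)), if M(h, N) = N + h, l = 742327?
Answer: -742327/8268 ≈ -89.783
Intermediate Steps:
G = -742327 (G = -1*742327 = -742327)
G/(M(433, c(19)) - (-53*(-74))*(-2)) = -742327/((-9 + 433) - (-53*(-74))*(-2)) = -742327/(424 - 3922*(-2)) = -742327/(424 - 1*(-7844)) = -742327/(424 + 7844) = -742327/8268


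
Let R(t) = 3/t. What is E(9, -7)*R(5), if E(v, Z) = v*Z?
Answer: -189/5 ≈ -37.800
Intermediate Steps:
E(v, Z) = Z*v
E(9, -7)*R(5) = (-7*9)*(3/5) = -189/5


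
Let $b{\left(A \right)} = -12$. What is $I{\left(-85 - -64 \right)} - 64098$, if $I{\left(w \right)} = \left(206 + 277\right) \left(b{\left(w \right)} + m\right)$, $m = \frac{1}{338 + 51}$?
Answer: $- \frac{27188283}{389} \approx -69893.0$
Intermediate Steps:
$m = \frac{1}{389} \approx 0.0025707$
$I{\left(w \right)} = - \frac{2254161}{389}$ ($I{\left(w \right)} = \left(206 + 277\right) \left(-12 + \frac{1}{389}\right) = 483 \left(- \frac{4667}{389}\right) = - \frac{2254161}{389}$)
$I{\left(-85 - -64 \right)} - 64098 = - \frac{2254161}{389} - 64098 = - \frac{27188283}{389}$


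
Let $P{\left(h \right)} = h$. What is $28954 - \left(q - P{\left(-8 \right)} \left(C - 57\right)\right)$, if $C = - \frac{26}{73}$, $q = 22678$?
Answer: $\frac{491644}{73} \approx 6734.9$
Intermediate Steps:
$C = - \frac{26}{73}$ ($C = \left(-26\right) \frac{1}{73} = - \frac{26}{73} \approx -0.35616$)
$28954 - \left(q - P{\left(-8 \right)} \left(C - 57\right)\right) = 28954 - \left(22678 - - 8 \left(- \frac{26}{73} - 57\right)\right) = 28954 - \left(22678 - \left(-8\right) \left(- \frac{4187}{73}\right)\right) = 28954 - \left(22678 - \frac{33496}{73}\right) = 28954 - \frac{1621998}{73} = \frac{491644}{73}$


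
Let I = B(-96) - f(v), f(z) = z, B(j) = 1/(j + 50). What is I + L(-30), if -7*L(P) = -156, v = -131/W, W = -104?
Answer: 351697/16744 ≈ 21.004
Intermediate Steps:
v = 131/104 (v = -131/(-104) = -131*(-1/104) = 131/104 ≈ 1.2596)
L(P) = 156/7 (L(P) = -1/7*(-156) = 156/7)
B(j) = 1/(50 + j)
I = -3065/2392 (I = 1/(50 - 96) - 1*131/104 = 1/(-46) - 131/104 = -1/46 - 131/104 = -3065/2392 ≈ -1.2814)
I + L(-30) = -3065/2392 + 156/7 = 351697/16744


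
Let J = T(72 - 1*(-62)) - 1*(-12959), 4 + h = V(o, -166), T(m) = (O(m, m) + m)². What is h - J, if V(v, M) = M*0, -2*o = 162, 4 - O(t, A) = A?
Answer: -12979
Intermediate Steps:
O(t, A) = 4 - A
T(m) = 16 (T(m) = ((4 - m) + m)² = 4² = 16)
o = -81 (o = -½*162 = -81)
V(v, M) = 0
h = -4 (h = -4 + 0 = -4)
J = 12975 (J = 16 - 1*(-12959) = 16 + 12959 = 12975)
h - J = -4 - 1*12975 = -4 - 12975 = -12979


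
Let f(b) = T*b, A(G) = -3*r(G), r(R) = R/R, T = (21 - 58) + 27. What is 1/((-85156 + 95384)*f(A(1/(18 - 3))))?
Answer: 1/306840 ≈ 3.2590e-6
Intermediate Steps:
T = -10 (T = -37 + 27 = -10)
r(R) = 1
A(G) = -3 (A(G) = -3*1 = -3)
f(b) = -10*b
1/((-85156 + 95384)*f(A(1/(18 - 3)))) = 1/((-85156 + 95384)*((-10*(-3)))) = 1/(10228*30) = (1/10228)*(1/30) = 1/306840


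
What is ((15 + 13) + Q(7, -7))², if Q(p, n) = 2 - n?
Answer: 1369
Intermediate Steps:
((15 + 13) + Q(7, -7))² = ((15 + 13) + (2 - 1*(-7)))² = (28 + (2 + 7))² = (28 + 9)² = 37² = 1369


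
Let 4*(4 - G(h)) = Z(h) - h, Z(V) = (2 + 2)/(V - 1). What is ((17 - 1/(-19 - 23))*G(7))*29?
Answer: 1389245/504 ≈ 2756.4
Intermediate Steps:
Z(V) = 4/(-1 + V)
G(h) = 4 - 1/(-1 + h) + h/4 (G(h) = 4 - (4/(-1 + h) - h)/4 = 4 - (-h + 4/(-1 + h))/4 = 4 + (-1/(-1 + h) + h/4) = 4 - 1/(-1 + h) + h/4)
((17 - 1/(-19 - 23))*G(7))*29 = ((17 - 1/(-19 - 23))*((-4 + (-1 + 7)*(16 + 7))/(4*(-1 + 7))))*29 = ((17 - 1/(-42))*((1/4)*(-4 + 6*23)/6))*29 = ((17 - 1*(-1/42))*((1/4)*(1/6)*(-4 + 138)))*29 = ((17 + 1/42)*((1/4)*(1/6)*134))*29 = ((715/42)*(67/12))*29 = (47905/504)*29 = 1389245/504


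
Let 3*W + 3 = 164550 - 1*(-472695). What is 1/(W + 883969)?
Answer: 1/1096383 ≈ 9.1209e-7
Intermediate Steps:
W = 212414 (W = -1 + (164550 - 1*(-472695))/3 = -1 + (164550 + 472695)/3 = -1 + (⅓)*637245 = -1 + 212415 = 212414)
1/(W + 883969) = 1/(212414 + 883969) = 1/1096383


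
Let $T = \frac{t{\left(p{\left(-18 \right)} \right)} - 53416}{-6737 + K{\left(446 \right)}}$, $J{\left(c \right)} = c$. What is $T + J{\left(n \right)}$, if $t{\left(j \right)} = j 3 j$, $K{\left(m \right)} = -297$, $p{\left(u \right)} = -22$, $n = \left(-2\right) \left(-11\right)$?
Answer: $\frac{103356}{3517} \approx 29.388$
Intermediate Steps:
$n = 22$
$t{\left(j \right)} = 3 j^{2}$ ($t{\left(j \right)} = 3 j j = 3 j^{2}$)
$T = \frac{25982}{3517}$ ($T = \frac{3 \left(-22\right)^{2} - 53416}{-6737 - 297} = \frac{3 \cdot 484 - 53416}{-7034} = \left(1452 - 53416\right) \left(- \frac{1}{7034}\right) = \left(-51964\right) \left(- \frac{1}{7034}\right) = \frac{25982}{3517} \approx 7.3875$)
$T + J{\left(n \right)} = \frac{25982}{3517} + 22 = \frac{103356}{3517}$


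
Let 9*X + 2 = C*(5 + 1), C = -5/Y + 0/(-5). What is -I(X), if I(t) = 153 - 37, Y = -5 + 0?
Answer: -116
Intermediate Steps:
Y = -5
C = 1 (C = -5/(-5) + 0/(-5) = -5*(-⅕) + 0*(-⅕) = 1 + 0 = 1)
X = 4/9 (X = -2/9 + (1*(5 + 1))/9 = -2/9 + (1*6)/9 = -2/9 + (⅑)*6 = -2/9 + ⅔ = 4/9 ≈ 0.44444)
I(t) = 116
-I(X) = -1*116 = -116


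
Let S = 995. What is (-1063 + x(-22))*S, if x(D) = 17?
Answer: -1040770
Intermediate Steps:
(-1063 + x(-22))*S = (-1063 + 17)*995 = -1046*995 = -1040770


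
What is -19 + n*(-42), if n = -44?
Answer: 1829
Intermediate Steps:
-19 + n*(-42) = -19 - 44*(-42) = -19 + 1848 = 1829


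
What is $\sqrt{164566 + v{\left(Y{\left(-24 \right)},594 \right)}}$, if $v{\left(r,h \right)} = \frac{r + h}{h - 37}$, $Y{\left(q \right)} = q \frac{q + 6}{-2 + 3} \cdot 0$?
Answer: $\frac{4 \sqrt{3191047987}}{557} \approx 405.67$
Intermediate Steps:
$Y{\left(q \right)} = 0$ ($Y{\left(q \right)} = q \frac{6 + q}{1} \cdot 0 = q \left(6 + q\right) 1 \cdot 0 = q \left(6 + q\right) 0 = 0$)
$v{\left(r,h \right)} = \frac{h + r}{-37 + h}$
$\sqrt{164566 + v{\left(Y{\left(-24 \right)},594 \right)}} = \sqrt{164566 + \frac{594 + 0}{-37 + 594}} = \sqrt{164566 + \frac{1}{557} \cdot 594} = \sqrt{164566 + \frac{594}{557}} = \sqrt{\frac{91663856}{557}} = \frac{4 \sqrt{3191047987}}{557}$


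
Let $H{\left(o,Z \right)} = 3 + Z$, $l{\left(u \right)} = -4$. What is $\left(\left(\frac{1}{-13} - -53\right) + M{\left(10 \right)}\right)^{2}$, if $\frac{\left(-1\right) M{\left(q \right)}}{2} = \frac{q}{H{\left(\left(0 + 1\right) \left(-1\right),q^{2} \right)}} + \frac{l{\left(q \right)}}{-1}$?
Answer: $\frac{3587051664}{1792921} \approx 2000.7$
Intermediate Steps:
$M{\left(q \right)} = -8 - \frac{2 q}{3 + q^{2}}$ ($M{\left(q \right)} = - 2 \left(\frac{q}{3 + q^{2}} - \frac{4}{-1}\right) = - 2 \left(\frac{q}{3 + q^{2}} - -4\right) = - 2 \left(\frac{q}{3 + q^{2}} + 4\right) = - 2 \left(4 + \frac{q}{3 + q^{2}}\right) = -8 - \frac{2 q}{3 + q^{2}}$)
$\left(\left(\frac{1}{-13} - -53\right) + M{\left(10 \right)}\right)^{2} = \left(\left(\frac{1}{-13} - -53\right) + \frac{2 \left(-12 - 10 - 4 \cdot 10^{2}\right)}{3 + 10^{2}}\right)^{2} = \left(\left(- \frac{1}{13} + 53\right) + \frac{2 \left(-12 - 10 - 400\right)}{3 + 100}\right)^{2} = \left(\frac{688}{13} + \frac{2 \left(-12 - 10 - 400\right)}{103}\right)^{2} = \left(\frac{688}{13} + 2 \cdot \frac{1}{103} \left(-422\right)\right)^{2} = \left(\frac{688}{13} - \frac{844}{103}\right)^{2} = \left(\frac{59892}{1339}\right)^{2} = \frac{3587051664}{1792921}$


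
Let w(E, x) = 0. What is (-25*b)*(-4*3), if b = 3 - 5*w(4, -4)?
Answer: 900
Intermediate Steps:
b = 3 (b = 3 - 5*0 = 3 + 0 = 3)
(-25*b)*(-4*3) = (-25*3)*(-4*3) = -75*(-12) = 900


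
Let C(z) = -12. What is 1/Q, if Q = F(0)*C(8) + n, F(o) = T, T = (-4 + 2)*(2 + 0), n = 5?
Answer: 1/53 ≈ 0.018868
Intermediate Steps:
T = -4 (T = -2*2 = -4)
F(o) = -4
Q = 53 (Q = -4*(-12) + 5 = 48 + 5 = 53)
1/Q = 1/53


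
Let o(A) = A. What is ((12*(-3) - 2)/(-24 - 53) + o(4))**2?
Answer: 119716/5929 ≈ 20.192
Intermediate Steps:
((12*(-3) - 2)/(-24 - 53) + o(4))**2 = ((12*(-3) - 2)/(-24 - 53) + 4)**2 = ((-36 - 2)/(-77) + 4)**2 = (-38*(-1/77) + 4)**2 = (38/77 + 4)**2 = (346/77)**2 = 119716/5929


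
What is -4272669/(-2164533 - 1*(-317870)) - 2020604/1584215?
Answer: 3037451675383/2925511224545 ≈ 1.0383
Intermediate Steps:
-4272669/(-2164533 - 1*(-317870)) - 2020604/1584215 = -4272669/(-2164533 + 317870) - 2020604*1/1584215 = -4272669/(-1846663) - 2020604/1584215 = -4272669*(-1/1846663) - 2020604/1584215 = 4272669/1846663 - 2020604/1584215 = 3037451675383/2925511224545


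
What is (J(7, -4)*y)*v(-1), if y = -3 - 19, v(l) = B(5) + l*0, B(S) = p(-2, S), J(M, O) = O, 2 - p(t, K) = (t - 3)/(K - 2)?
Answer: 968/3 ≈ 322.67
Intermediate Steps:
p(t, K) = 2 - (-3 + t)/(-2 + K) (p(t, K) = 2 - (t - 3)/(K - 2) = 2 - (-3 + t)/(-2 + K))
B(S) = (1 + 2*S)/(-2 + S) (B(S) = (-1 - 1*(-2) + 2*S)/(-2 + S) = (-1 + 2 + 2*S)/(-2 + S) = (1 + 2*S)/(-2 + S))
v(l) = 11/3 (v(l) = (1 + 2*5)/(-2 + 5) + l*0 = (1 + 10)/3 + 0 = (1/3)*11 + 0 = 11/3 + 0 = 11/3)
y = -22
(J(7, -4)*y)*v(-1) = -4*(-22)*(11/3) = 88*(11/3) = 968/3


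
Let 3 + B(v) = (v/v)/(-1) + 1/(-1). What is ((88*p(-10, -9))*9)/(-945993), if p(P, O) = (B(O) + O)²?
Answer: -51744/315331 ≈ -0.16409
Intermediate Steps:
B(v) = -5 (B(v) = -3 + ((v/v)/(-1) + 1/(-1)) = -3 + (1*(-1) + 1*(-1)) = -3 + (-1 - 1) = -3 - 2 = -5)
p(P, O) = (-5 + O)²
((88*p(-10, -9))*9)/(-945993) = ((88*(-5 - 9)²)*9)/(-945993) = ((88*(-14)²)*9)*(-1/945993) = ((88*196)*9)*(-1/945993) = (17248*9)*(-1/945993) = 155232*(-1/945993) = -51744/315331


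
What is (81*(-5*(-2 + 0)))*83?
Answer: 67230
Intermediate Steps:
(81*(-5*(-2 + 0)))*83 = (81*(-5*(-2)))*83 = (81*10)*83 = 810*83 = 67230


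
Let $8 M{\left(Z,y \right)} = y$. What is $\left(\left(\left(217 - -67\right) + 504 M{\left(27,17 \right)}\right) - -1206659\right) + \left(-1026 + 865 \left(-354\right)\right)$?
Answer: $900778$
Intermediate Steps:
$M{\left(Z,y \right)} = \frac{y}{8}$
$\left(\left(\left(217 - -67\right) + 504 M{\left(27,17 \right)}\right) - -1206659\right) + \left(-1026 + 865 \left(-354\right)\right) = \left(\left(\left(217 - -67\right) + 504 \cdot \frac{1}{8} \cdot 17\right) - -1206659\right) + \left(-1026 + 865 \left(-354\right)\right) = \left(\left(\left(217 + 67\right) + 504 \cdot \frac{17}{8}\right) + 1206659\right) - 307236 = \left(\left(284 + 1071\right) + 1206659\right) - 307236 = \left(1355 + 1206659\right) - 307236 = 1208014 - 307236 = 900778$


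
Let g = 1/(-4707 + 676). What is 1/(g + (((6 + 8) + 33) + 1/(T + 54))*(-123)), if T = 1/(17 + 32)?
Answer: -10670057/61707897001 ≈ -0.00017291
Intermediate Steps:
T = 1/49 ≈ 0.020408
g = -1/4031 (g = 1/(-4031) = -1/4031 ≈ -0.00024808)
1/(g + (((6 + 8) + 33) + 1/(T + 54))*(-123)) = 1/(-1/4031 + (((6 + 8) + 33) + 1/(1/49 + 54))*(-123)) = 1/(-1/4031 + ((14 + 33) + 1/(2647/49))*(-123)) = 1/(-1/4031 + (47 + 49/2647)*(-123)) = 1/(-1/4031 + (124458/2647)*(-123)) = 1/(-1/4031 - 15308334/2647) = 1/(-61707897001/10670057) = -10670057/61707897001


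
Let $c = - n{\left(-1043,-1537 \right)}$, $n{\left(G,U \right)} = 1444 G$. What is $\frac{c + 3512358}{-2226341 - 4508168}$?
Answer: $- \frac{5018450}{6734509} \approx -0.74518$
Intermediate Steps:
$c = 1506092$ ($c = - 1444 \left(-1043\right) = \left(-1\right) \left(-1506092\right) = 1506092$)
$\frac{c + 3512358}{-2226341 - 4508168} = \frac{1506092 + 3512358}{-2226341 - 4508168} = \frac{5018450}{-6734509} = 5018450 \left(- \frac{1}{6734509}\right) = - \frac{5018450}{6734509}$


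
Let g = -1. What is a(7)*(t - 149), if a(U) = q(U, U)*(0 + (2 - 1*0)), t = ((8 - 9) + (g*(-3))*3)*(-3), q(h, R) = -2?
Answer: 692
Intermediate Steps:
t = -24 (t = ((8 - 9) - 1*(-3)*3)*(-3) = (-1 + 3*3)*(-3) = (-1 + 9)*(-3) = 8*(-3) = -24)
a(U) = -4 (a(U) = -2*(0 + (2 - 1*0)) = -2*(0 + (2 + 0)) = -2*(0 + 2) = -2*2 = -4)
a(7)*(t - 149) = -4*(-24 - 149) = -4*(-173) = 692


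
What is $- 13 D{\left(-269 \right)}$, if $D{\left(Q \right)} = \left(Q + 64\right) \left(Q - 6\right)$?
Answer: $-732875$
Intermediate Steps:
$D{\left(Q \right)} = \left(-6 + Q\right) \left(64 + Q\right)$ ($D{\left(Q \right)} = \left(64 + Q\right) \left(-6 + Q\right) = \left(-6 + Q\right) \left(64 + Q\right)$)
$- 13 D{\left(-269 \right)} = - 13 \left(-384 + \left(-269\right)^{2} + 58 \left(-269\right)\right) = - 13 \left(-384 + 72361 - 15602\right) = \left(-13\right) 56375 = -732875$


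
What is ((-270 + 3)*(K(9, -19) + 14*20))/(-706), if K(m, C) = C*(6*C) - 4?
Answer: 326007/353 ≈ 923.53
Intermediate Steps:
K(m, C) = -4 + 6*C**2 (K(m, C) = 6*C**2 - 4 = -4 + 6*C**2)
((-270 + 3)*(K(9, -19) + 14*20))/(-706) = ((-270 + 3)*((-4 + 6*(-19)**2) + 14*20))/(-706) = -267*((-4 + 6*361) + 280)*(-1/706) = -267*((-4 + 2166) + 280)*(-1/706) = -267*(2162 + 280)*(-1/706) = -267*2442*(-1/706) = -652014*(-1/706) = 326007/353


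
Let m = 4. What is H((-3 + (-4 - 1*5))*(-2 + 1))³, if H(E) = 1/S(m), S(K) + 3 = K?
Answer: 1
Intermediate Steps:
S(K) = -3 + K
H(E) = 1 (H(E) = 1/(-3 + 4) = 1/1 = 1)
H((-3 + (-4 - 1*5))*(-2 + 1))³ = 1³ = 1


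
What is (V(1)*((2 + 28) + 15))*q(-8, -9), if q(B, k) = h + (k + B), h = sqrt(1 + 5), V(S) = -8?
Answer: 6120 - 360*sqrt(6) ≈ 5238.2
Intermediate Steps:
h = sqrt(6) ≈ 2.4495
q(B, k) = B + k + sqrt(6) (q(B, k) = sqrt(6) + (k + B) = sqrt(6) + (B + k) = B + k + sqrt(6))
(V(1)*((2 + 28) + 15))*q(-8, -9) = (-8*((2 + 28) + 15))*(-8 - 9 + sqrt(6)) = (-8*(30 + 15))*(-17 + sqrt(6)) = (-8*45)*(-17 + sqrt(6)) = -360*(-17 + sqrt(6)) = 6120 - 360*sqrt(6)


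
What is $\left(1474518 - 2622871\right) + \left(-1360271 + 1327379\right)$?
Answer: $-1181245$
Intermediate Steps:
$\left(1474518 - 2622871\right) + \left(-1360271 + 1327379\right) = -1148353 - 32892 = -1181245$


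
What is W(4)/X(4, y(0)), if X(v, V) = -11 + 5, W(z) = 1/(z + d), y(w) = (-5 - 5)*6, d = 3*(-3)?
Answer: 1/30 ≈ 0.033333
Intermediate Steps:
d = -9
y(w) = -60 (y(w) = -10*6 = -60)
W(z) = 1/(-9 + z) (W(z) = 1/(z - 9) = 1/(-9 + z))
X(v, V) = -6
W(4)/X(4, y(0)) = 1/((-9 + 4)*(-6)) = -1/6/(-5) = -1/5*(-1/6) = 1/30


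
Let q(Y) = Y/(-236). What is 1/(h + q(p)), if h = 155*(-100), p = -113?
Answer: -236/3657887 ≈ -6.4518e-5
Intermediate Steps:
q(Y) = -Y/236 (q(Y) = Y*(-1/236) = -Y/236)
h = -15500
1/(h + q(p)) = 1/(-15500 - 1/236*(-113)) = 1/(-15500 + 113/236) = 1/(-3657887/236) = -236/3657887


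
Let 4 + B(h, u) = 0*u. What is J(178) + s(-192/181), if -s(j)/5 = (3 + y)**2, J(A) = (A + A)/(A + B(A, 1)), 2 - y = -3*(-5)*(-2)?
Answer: -532697/87 ≈ -6123.0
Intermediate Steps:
B(h, u) = -4 (B(h, u) = -4 + 0*u = -4 + 0 = -4)
y = 32 (y = 2 - (-3*(-5))*(-2) = 2 - 15*(-2) = 2 - 1*(-30) = 2 + 30 = 32)
J(A) = 2*A/(-4 + A) (J(A) = (A + A)/(A - 4) = (2*A)/(-4 + A) = 2*A/(-4 + A))
s(j) = -6125 (s(j) = -5*(3 + 32)**2 = -5*35**2 = -5*1225 = -6125)
J(178) + s(-192/181) = 2*178/(-4 + 178) - 6125 = 2*178/174 - 6125 = 2*178*(1/174) - 6125 = 178/87 - 6125 = -532697/87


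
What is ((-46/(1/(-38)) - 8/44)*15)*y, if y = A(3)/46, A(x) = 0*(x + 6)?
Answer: 0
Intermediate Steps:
A(x) = 0 (A(x) = 0*(6 + x) = 0)
y = 0 (y = 0/46 = 0*(1/46) = 0)
((-46/(1/(-38)) - 8/44)*15)*y = ((-46/(1/(-38)) - 8/44)*15)*0 = ((-46/(-1/38) - 8*1/44)*15)*0 = ((-46*(-38) - 2/11)*15)*0 = ((1748 - 2/11)*15)*0 = ((19226/11)*15)*0 = (288390/11)*0 = 0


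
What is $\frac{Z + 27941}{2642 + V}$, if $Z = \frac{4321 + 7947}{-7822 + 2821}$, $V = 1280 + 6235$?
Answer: $\frac{139720673}{50795157} \approx 2.7507$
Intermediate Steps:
$V = 7515$
$Z = - \frac{12268}{5001}$ ($Z = \frac{12268}{-5001} = 12268 \left(- \frac{1}{5001}\right) = - \frac{12268}{5001} \approx -2.4531$)
$\frac{Z + 27941}{2642 + V} = \frac{- \frac{12268}{5001} + 27941}{2642 + 7515} = \frac{139720673}{5001 \cdot 10157} = \frac{139720673}{5001} \cdot \frac{1}{10157} = \frac{139720673}{50795157}$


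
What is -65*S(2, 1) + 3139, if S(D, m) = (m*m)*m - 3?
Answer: 3269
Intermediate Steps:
S(D, m) = -3 + m**3 (S(D, m) = m**2*m - 3 = m**3 - 3 = -3 + m**3)
-65*S(2, 1) + 3139 = -65*(-3 + 1**3) + 3139 = -65*(-3 + 1) + 3139 = -65*(-2) + 3139 = 130 + 3139 = 3269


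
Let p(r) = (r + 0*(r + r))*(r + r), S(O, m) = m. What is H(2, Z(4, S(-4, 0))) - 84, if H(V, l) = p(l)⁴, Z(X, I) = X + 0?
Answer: 1048492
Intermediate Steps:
p(r) = 2*r² (p(r) = (r + 0*(2*r))*(2*r) = (r + 0)*(2*r) = r*(2*r) = 2*r²)
Z(X, I) = X
H(V, l) = 16*l⁸ (H(V, l) = (2*l²)⁴ = 16*l⁸)
H(2, Z(4, S(-4, 0))) - 84 = 16*4⁸ - 84 = 16*65536 - 84 = 1048576 - 84 = 1048492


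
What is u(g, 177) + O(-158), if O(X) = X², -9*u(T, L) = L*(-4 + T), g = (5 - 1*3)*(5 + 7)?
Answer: 73712/3 ≈ 24571.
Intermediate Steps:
g = 24 (g = (5 - 3)*12 = 2*12 = 24)
u(T, L) = -L*(-4 + T)/9
u(g, 177) + O(-158) = (⅑)*177*(4 - 1*24) + (-158)² = (⅑)*177*(4 - 24) + 24964 = (⅑)*177*(-20) + 24964 = -1180/3 + 24964 = 73712/3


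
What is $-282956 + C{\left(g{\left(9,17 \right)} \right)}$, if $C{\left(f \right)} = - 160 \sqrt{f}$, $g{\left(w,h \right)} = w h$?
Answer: $-282956 - 480 \sqrt{17} \approx -2.8494 \cdot 10^{5}$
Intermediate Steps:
$g{\left(w,h \right)} = h w$
$-282956 + C{\left(g{\left(9,17 \right)} \right)} = -282956 - 160 \sqrt{17 \cdot 9} = -282956 - 160 \sqrt{153} = -282956 - 160 \cdot 3 \sqrt{17} = -282956 - 480 \sqrt{17}$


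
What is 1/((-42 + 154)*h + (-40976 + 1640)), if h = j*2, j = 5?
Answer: -1/38216 ≈ -2.6167e-5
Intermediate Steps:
h = 10 (h = 5*2 = 10)
1/((-42 + 154)*h + (-40976 + 1640)) = 1/((-42 + 154)*10 + (-40976 + 1640)) = 1/(112*10 - 39336) = 1/(1120 - 39336) = 1/(-38216) = -1/38216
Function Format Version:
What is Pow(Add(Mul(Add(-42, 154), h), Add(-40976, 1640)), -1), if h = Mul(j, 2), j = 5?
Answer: Rational(-1, 38216) ≈ -2.6167e-5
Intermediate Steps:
h = 10 (h = Mul(5, 2) = 10)
Pow(Add(Mul(Add(-42, 154), h), Add(-40976, 1640)), -1) = Pow(Add(Mul(Add(-42, 154), 10), Add(-40976, 1640)), -1) = Pow(Add(Mul(112, 10), -39336), -1) = Pow(Add(1120, -39336), -1) = Pow(-38216, -1) = Rational(-1, 38216)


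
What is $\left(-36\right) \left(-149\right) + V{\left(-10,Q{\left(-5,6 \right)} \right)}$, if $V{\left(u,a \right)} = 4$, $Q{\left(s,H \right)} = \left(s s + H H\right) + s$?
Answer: $5368$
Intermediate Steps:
$Q{\left(s,H \right)} = s + H^{2} + s^{2}$ ($Q{\left(s,H \right)} = \left(s^{2} + H^{2}\right) + s = \left(H^{2} + s^{2}\right) + s = s + H^{2} + s^{2}$)
$\left(-36\right) \left(-149\right) + V{\left(-10,Q{\left(-5,6 \right)} \right)} = \left(-36\right) \left(-149\right) + 4 = 5364 + 4 = 5368$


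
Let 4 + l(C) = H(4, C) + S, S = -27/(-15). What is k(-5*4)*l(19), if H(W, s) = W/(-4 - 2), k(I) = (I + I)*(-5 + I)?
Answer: -8600/3 ≈ -2866.7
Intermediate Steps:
S = 9/5 (S = -27*(-1/15) = 9/5 ≈ 1.8000)
k(I) = 2*I*(-5 + I) (k(I) = (2*I)*(-5 + I) = 2*I*(-5 + I))
H(W, s) = -W/6 (H(W, s) = W/(-6) = W*(-⅙) = -W/6)
l(C) = -43/15 (l(C) = -4 + (-⅙*4 + 9/5) = -4 + (-⅔ + 9/5) = -4 + 17/15 = -43/15)
k(-5*4)*l(19) = (2*(-5*4)*(-5 - 5*4))*(-43/15) = (2*(-20)*(-5 - 20))*(-43/15) = (2*(-20)*(-25))*(-43/15) = 1000*(-43/15) = -8600/3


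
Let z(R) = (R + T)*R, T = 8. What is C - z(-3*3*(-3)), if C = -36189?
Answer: -37134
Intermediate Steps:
z(R) = R*(8 + R) (z(R) = (R + 8)*R = (8 + R)*R = R*(8 + R))
C - z(-3*3*(-3)) = -36189 - -3*3*(-3)*(8 - 3*3*(-3)) = -36189 - (-9*(-3))*(8 - 9*(-3)) = -36189 - 27*(8 + 27) = -36189 - 27*35 = -36189 - 1*945 = -36189 - 945 = -37134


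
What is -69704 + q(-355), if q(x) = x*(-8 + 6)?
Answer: -68994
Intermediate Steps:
q(x) = -2*x (q(x) = x*(-2) = -2*x)
-69704 + q(-355) = -69704 - 2*(-355) = -69704 + 710 = -68994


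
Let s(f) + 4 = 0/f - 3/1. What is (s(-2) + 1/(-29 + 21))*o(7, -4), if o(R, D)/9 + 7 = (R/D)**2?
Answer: 32319/128 ≈ 252.49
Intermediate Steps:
s(f) = -7 (s(f) = -4 + (0/f - 3/1) = -4 + (0 - 3*1) = -4 + (0 - 3) = -4 - 3 = -7)
o(R, D) = -63 + 9*R**2/D**2 (o(R, D) = -63 + 9*(R/D)**2 = -63 + 9*(R**2/D**2) = -63 + 9*R**2/D**2)
(s(-2) + 1/(-29 + 21))*o(7, -4) = (-7 + 1/(-29 + 21))*(-63 + 9*7**2/(-4)**2) = (-7 + 1/(-8))*(-63 + 9*(1/16)*49) = (-7 - 1/8)*(-63 + 441/16) = -57/8*(-567/16) = 32319/128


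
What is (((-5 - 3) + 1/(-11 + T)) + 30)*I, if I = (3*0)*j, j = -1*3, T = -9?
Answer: 0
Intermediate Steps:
j = -3
I = 0 (I = (3*0)*(-3) = 0*(-3) = 0)
(((-5 - 3) + 1/(-11 + T)) + 30)*I = (((-5 - 3) + 1/(-11 - 9)) + 30)*0 = ((-8 + 1/(-20)) + 30)*0 = ((-8 - 1/20) + 30)*0 = (-161/20 + 30)*0 = (439/20)*0 = 0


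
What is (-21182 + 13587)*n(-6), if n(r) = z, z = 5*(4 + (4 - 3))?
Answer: -189875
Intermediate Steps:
z = 25 (z = 5*(4 + 1) = 5*5 = 25)
n(r) = 25
(-21182 + 13587)*n(-6) = (-21182 + 13587)*25 = -7595*25 = -189875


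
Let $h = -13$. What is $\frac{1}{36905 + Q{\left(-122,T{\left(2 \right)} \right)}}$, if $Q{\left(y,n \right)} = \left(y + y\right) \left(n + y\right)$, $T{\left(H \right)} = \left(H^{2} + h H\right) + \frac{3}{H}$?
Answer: $\frac{1}{71675} \approx 1.3952 \cdot 10^{-5}$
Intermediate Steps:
$T{\left(H \right)} = H^{2} - 13 H + \frac{3}{H}$ ($T{\left(H \right)} = \left(H^{2} - 13 H\right) + \frac{3}{H} = H^{2} - 13 H + \frac{3}{H}$)
$Q{\left(y,n \right)} = 2 y \left(n + y\right)$
$\frac{1}{36905 + Q{\left(-122,T{\left(2 \right)} \right)}} = \frac{1}{36905 + 2 \left(-122\right) \left(\frac{3 + 2^{2} \left(-13 + 2\right)}{2} - 122\right)} = \frac{1}{36905 + 2 \left(-122\right) \left(\frac{3 + 4 \left(-11\right)}{2} - 122\right)} = \frac{1}{36905 + 2 \left(-122\right) \left(\frac{3 - 44}{2} - 122\right)} = \frac{1}{36905 + 2 \left(-122\right) \left(\frac{1}{2} \left(-41\right) - 122\right)} = \frac{1}{36905 + 2 \left(-122\right) \left(- \frac{41}{2} - 122\right)} = \frac{1}{36905 + 2 \left(-122\right) \left(- \frac{285}{2}\right)} = \frac{1}{36905 + 34770} = \frac{1}{71675}$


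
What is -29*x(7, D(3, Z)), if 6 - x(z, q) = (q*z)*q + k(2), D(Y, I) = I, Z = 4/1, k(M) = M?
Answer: 3132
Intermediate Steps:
Z = 4 (Z = 4*1 = 4)
x(z, q) = 4 - z*q² (x(z, q) = 6 - ((q*z)*q + 2) = 6 - (z*q² + 2) = 6 - (2 + z*q²) = 6 + (-2 - z*q²) = 4 - z*q²)
-29*x(7, D(3, Z)) = -29*(4 - 1*7*4²) = -29*(4 - 1*7*16) = -29*(4 - 112) = -29*(-108) = 3132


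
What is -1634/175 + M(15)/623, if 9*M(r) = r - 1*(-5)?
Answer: -1308334/140175 ≈ -9.3336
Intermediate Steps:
M(r) = 5/9 + r/9 (M(r) = (r - 1*(-5))/9 = (r + 5)/9 = (5 + r)/9 = 5/9 + r/9)
-1634/175 + M(15)/623 = -1634/175 + (5/9 + (1/9)*15)/623 = -1634*1/175 + (5/9 + 5/3)*(1/623) = -1634/175 + (20/9)*(1/623) = -1634/175 + 20/5607 = -1308334/140175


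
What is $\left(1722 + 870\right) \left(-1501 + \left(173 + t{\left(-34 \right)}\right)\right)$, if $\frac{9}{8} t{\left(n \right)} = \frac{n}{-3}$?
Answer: $-3416064$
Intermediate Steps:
$t{\left(n \right)} = - \frac{8 n}{27}$ ($t{\left(n \right)} = \frac{8 \frac{n}{-3}}{9} = \frac{8 n \left(- \frac{1}{3}\right)}{9} = \frac{8 \left(- \frac{n}{3}\right)}{9} = - \frac{8 n}{27}$)
$\left(1722 + 870\right) \left(-1501 + \left(173 + t{\left(-34 \right)}\right)\right) = \left(1722 + 870\right) \left(-1501 + \left(173 - - \frac{272}{27}\right)\right) = 2592 \left(-1501 + \left(173 + \frac{272}{27}\right)\right) = 2592 \left(-1501 + \frac{4943}{27}\right) = 2592 \left(- \frac{35584}{27}\right) = -3416064$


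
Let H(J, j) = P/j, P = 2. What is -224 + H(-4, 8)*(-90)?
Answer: -493/2 ≈ -246.50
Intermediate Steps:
H(J, j) = 2/j
-224 + H(-4, 8)*(-90) = -224 + (2/8)*(-90) = -224 + (2*(1/8))*(-90) = -224 + (1/4)*(-90) = -224 - 45/2 = -493/2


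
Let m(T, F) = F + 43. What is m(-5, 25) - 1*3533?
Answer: -3465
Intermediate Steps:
m(T, F) = 43 + F
m(-5, 25) - 1*3533 = (43 + 25) - 1*3533 = 68 - 3533 = -3465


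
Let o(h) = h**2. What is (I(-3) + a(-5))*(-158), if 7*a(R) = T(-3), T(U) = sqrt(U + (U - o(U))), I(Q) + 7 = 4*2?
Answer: -158 - 158*I*sqrt(15)/7 ≈ -158.0 - 87.419*I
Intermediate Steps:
I(Q) = 1 (I(Q) = -7 + 4*2 = -7 + 8 = 1)
T(U) = sqrt(-U**2 + 2*U) (T(U) = sqrt(U + (U - U**2)) = sqrt(-U**2 + 2*U))
a(R) = I*sqrt(15)/7 (a(R) = sqrt(-3*(2 - 1*(-3)))/7 = sqrt(-3*(2 + 3))/7 = sqrt(-3*5)/7 = sqrt(-15)/7 = (I*sqrt(15))/7 = I*sqrt(15)/7)
(I(-3) + a(-5))*(-158) = (1 + I*sqrt(15)/7)*(-158) = -158 - 158*I*sqrt(15)/7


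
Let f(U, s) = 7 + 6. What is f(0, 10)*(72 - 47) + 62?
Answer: 387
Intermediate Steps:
f(U, s) = 13
f(0, 10)*(72 - 47) + 62 = 13*(72 - 47) + 62 = 13*25 + 62 = 325 + 62 = 387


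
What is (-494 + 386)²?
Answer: 11664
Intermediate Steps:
(-494 + 386)² = (-108)² = 11664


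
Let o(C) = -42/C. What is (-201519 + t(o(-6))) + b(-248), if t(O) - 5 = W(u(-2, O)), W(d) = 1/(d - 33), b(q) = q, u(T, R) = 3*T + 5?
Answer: -6859909/34 ≈ -2.0176e+5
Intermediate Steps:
u(T, R) = 5 + 3*T
W(d) = 1/(-33 + d)
t(O) = 169/34 (t(O) = 5 + 1/(-33 + (5 + 3*(-2))) = 5 + 1/(-33 + (5 - 6)) = 5 + 1/(-33 - 1) = 5 + 1/(-34) = 5 - 1/34 = 169/34)
(-201519 + t(o(-6))) + b(-248) = (-201519 + 169/34) - 248 = -6851477/34 - 248 = -6859909/34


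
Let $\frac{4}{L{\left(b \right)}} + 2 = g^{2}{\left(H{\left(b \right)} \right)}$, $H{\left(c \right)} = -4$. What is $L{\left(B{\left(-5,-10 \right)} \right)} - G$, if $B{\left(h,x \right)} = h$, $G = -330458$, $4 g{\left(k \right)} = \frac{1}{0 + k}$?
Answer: $\frac{168863014}{511} \approx 3.3046 \cdot 10^{5}$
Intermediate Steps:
$g{\left(k \right)} = \frac{1}{4 k}$ ($g{\left(k \right)} = \frac{1}{4 \left(0 + k\right)} = \frac{1}{4 k}$)
$L{\left(b \right)} = - \frac{1024}{511}$ ($L{\left(b \right)} = \frac{4}{-2 + \left(\frac{1}{4 \left(-4\right)}\right)^{2}} = \frac{4}{-2 + \left(\frac{1}{4} \left(- \frac{1}{4}\right)\right)^{2}} = \frac{4}{-2 + \left(- \frac{1}{16}\right)^{2}} = \frac{4}{-2 + \frac{1}{256}} = \frac{4}{- \frac{511}{256}} = 4 \left(- \frac{256}{511}\right) = - \frac{1024}{511}$)
$L{\left(B{\left(-5,-10 \right)} \right)} - G = - \frac{1024}{511} - -330458 = - \frac{1024}{511} + 330458 = \frac{168863014}{511}$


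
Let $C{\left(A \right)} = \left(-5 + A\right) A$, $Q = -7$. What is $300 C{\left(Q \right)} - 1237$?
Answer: $23963$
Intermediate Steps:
$C{\left(A \right)} = A \left(-5 + A\right)$
$300 C{\left(Q \right)} - 1237 = 300 \left(- 7 \left(-5 - 7\right)\right) - 1237 = 300 \left(\left(-7\right) \left(-12\right)\right) - 1237 = 300 \cdot 84 - 1237 = 25200 - 1237 = 23963$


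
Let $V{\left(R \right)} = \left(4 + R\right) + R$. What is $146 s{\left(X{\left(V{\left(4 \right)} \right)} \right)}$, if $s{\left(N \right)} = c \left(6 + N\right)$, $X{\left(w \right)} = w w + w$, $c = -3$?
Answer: $-70956$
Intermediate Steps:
$V{\left(R \right)} = 4 + 2 R$
$X{\left(w \right)} = w + w^{2}$ ($X{\left(w \right)} = w^{2} + w = w + w^{2}$)
$s{\left(N \right)} = -18 - 3 N$ ($s{\left(N \right)} = - 3 \left(6 + N\right) = -18 - 3 N$)
$146 s{\left(X{\left(V{\left(4 \right)} \right)} \right)} = 146 \left(-18 - 3 \left(4 + 2 \cdot 4\right) \left(1 + \left(4 + 2 \cdot 4\right)\right)\right) = 146 \left(-18 - 3 \left(4 + 8\right) \left(1 + \left(4 + 8\right)\right)\right) = 146 \left(-18 - 3 \cdot 12 \left(1 + 12\right)\right) = 146 \left(-18 - 3 \cdot 12 \cdot 13\right) = 146 \left(-18 - 468\right) = 146 \left(-486\right) = -70956$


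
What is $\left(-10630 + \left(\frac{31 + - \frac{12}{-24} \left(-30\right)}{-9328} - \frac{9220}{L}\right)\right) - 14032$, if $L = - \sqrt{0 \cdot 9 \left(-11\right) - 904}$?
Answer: $- \frac{14377947}{583} - \frac{2305 i \sqrt{226}}{113} \approx -24662.0 - 306.65 i$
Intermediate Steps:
$L = - 2 i \sqrt{226}$ ($L = - \sqrt{0 \left(-11\right) - 904} = - \sqrt{0 - 904} = - \sqrt{-904} = - 2 i \sqrt{226} \approx - 30.067 i$)
$\left(-10630 + \left(\frac{31 + - \frac{12}{-24} \left(-30\right)}{-9328} - \frac{9220}{L}\right)\right) - 14032 = \left(-10630 + \left(\frac{31 + - \frac{12}{-24} \left(-30\right)}{-9328} - \frac{9220}{\left(-2\right) i \sqrt{226}}\right)\right) - 14032 = \left(-10630 + \left(\left(31 + \left(-12\right) \left(- \frac{1}{24}\right) \left(-30\right)\right) \left(- \frac{1}{9328}\right) - 9220 \frac{i \sqrt{226}}{452}\right)\right) - 14032 = \left(-10630 + \left(\left(31 + \frac{1}{2} \left(-30\right)\right) \left(- \frac{1}{9328}\right) - \frac{2305 i \sqrt{226}}{113}\right)\right) - 14032 = \left(-10630 + \left(\left(31 - 15\right) \left(- \frac{1}{9328}\right) - \frac{2305 i \sqrt{226}}{113}\right)\right) - 14032 = \left(-10630 + \left(16 \left(- \frac{1}{9328}\right) - \frac{2305 i \sqrt{226}}{113}\right)\right) - 14032 = \left(-10630 - \left(\frac{1}{583} + \frac{2305 i \sqrt{226}}{113}\right)\right) - 14032 = \left(- \frac{6197291}{583} - \frac{2305 i \sqrt{226}}{113}\right) - 14032 = - \frac{14377947}{583} - \frac{2305 i \sqrt{226}}{113}$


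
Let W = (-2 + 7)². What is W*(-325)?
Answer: -8125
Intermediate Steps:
W = 25 (W = 5² = 25)
W*(-325) = 25*(-325) = -8125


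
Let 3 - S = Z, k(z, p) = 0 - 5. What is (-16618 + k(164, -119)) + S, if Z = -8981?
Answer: -7639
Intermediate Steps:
k(z, p) = -5
S = 8984 (S = 3 - 1*(-8981) = 3 + 8981 = 8984)
(-16618 + k(164, -119)) + S = (-16618 - 5) + 8984 = -16623 + 8984 = -7639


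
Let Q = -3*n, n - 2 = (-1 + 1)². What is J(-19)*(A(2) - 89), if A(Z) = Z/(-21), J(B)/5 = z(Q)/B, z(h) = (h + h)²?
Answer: 449040/133 ≈ 3376.2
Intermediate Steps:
n = 2 (n = 2 + (-1 + 1)² = 2 + 0² = 2 + 0 = 2)
Q = -6 (Q = -3*2 = -6)
z(h) = 4*h² (z(h) = (2*h)² = 4*h²)
J(B) = 720/B (J(B) = 5*((4*(-6)²)/B) = 5*((4*36)/B) = 5*(144/B) = 720/B)
A(Z) = -Z/21 (A(Z) = Z*(-1/21) = -Z/21)
J(-19)*(A(2) - 89) = (720/(-19))*(-1/21*2 - 89) = (720*(-1/19))*(-2/21 - 89) = -720/19*(-1871/21) = 449040/133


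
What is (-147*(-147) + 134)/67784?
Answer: 21743/67784 ≈ 0.32077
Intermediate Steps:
(-147*(-147) + 134)/67784 = (21609 + 134)*(1/67784) = 21743*(1/67784) = 21743/67784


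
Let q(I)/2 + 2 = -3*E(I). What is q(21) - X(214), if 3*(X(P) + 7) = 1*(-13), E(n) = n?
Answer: -356/3 ≈ -118.67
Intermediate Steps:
q(I) = -4 - 6*I (q(I) = -4 + 2*(-3*I) = -4 - 6*I)
X(P) = -34/3 (X(P) = -7 + (1*(-13))/3 = -7 + (⅓)*(-13) = -7 - 13/3 = -34/3)
q(21) - X(214) = (-4 - 6*21) - 1*(-34/3) = (-4 - 126) + 34/3 = -130 + 34/3 = -356/3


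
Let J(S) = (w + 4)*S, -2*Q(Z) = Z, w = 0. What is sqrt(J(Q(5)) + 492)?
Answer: sqrt(482) ≈ 21.954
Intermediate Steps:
Q(Z) = -Z/2
J(S) = 4*S (J(S) = (0 + 4)*S = 4*S)
sqrt(J(Q(5)) + 492) = sqrt(4*(-1/2*5) + 492) = sqrt(4*(-5/2) + 492) = sqrt(-10 + 492) = sqrt(482)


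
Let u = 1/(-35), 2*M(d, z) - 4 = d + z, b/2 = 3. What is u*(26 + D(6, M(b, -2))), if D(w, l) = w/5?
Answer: -136/175 ≈ -0.77714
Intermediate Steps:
b = 6 (b = 2*3 = 6)
M(d, z) = 2 + d/2 + z/2 (M(d, z) = 2 + (d + z)/2 = 2 + (d/2 + z/2) = 2 + d/2 + z/2)
u = -1/35 ≈ -0.028571
D(w, l) = w/5 (D(w, l) = w*(⅕) = w/5)
u*(26 + D(6, M(b, -2))) = -(26 + (⅕)*6)/35 = -(26 + 6/5)/35 = -1/35*136/5 = -136/175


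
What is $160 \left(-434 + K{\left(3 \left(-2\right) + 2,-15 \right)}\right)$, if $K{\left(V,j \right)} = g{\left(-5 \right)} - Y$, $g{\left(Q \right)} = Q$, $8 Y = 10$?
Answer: $-70440$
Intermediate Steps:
$Y = \frac{5}{4}$ ($Y = \frac{1}{8} \cdot 10 = \frac{5}{4} \approx 1.25$)
$K{\left(V,j \right)} = - \frac{25}{4}$ ($K{\left(V,j \right)} = -5 - \frac{5}{4} = - \frac{25}{4}$)
$160 \left(-434 + K{\left(3 \left(-2\right) + 2,-15 \right)}\right) = 160 \left(-434 - \frac{25}{4}\right) = 160 \left(- \frac{1761}{4}\right) = -70440$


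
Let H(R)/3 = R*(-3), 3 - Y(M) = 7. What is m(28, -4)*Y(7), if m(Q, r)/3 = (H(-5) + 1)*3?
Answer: -1656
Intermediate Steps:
Y(M) = -4 (Y(M) = 3 - 1*7 = 3 - 7 = -4)
H(R) = -9*R (H(R) = 3*(R*(-3)) = 3*(-3*R) = -9*R)
m(Q, r) = 414 (m(Q, r) = 3*((-9*(-5) + 1)*3) = 3*((45 + 1)*3) = 3*(46*3) = 3*138 = 414)
m(28, -4)*Y(7) = 414*(-4) = -1656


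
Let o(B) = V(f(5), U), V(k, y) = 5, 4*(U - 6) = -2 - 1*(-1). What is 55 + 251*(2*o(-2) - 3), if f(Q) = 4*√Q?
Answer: 1812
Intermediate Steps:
U = 23/4 (U = 6 + (-2 - 1*(-1))/4 = 6 + (-2 + 1)/4 = 6 + (¼)*(-1) = 6 - ¼ = 23/4 ≈ 5.7500)
o(B) = 5
55 + 251*(2*o(-2) - 3) = 55 + 251*(2*5 - 3) = 55 + 251*(10 - 3) = 55 + 251*7 = 55 + 1757 = 1812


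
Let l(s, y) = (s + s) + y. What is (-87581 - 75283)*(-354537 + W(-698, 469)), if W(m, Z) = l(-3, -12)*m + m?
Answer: 55808769744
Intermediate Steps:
l(s, y) = y + 2*s (l(s, y) = 2*s + y = y + 2*s)
W(m, Z) = -17*m (W(m, Z) = (-12 + 2*(-3))*m + m = (-12 - 6)*m + m = -18*m + m = -17*m)
(-87581 - 75283)*(-354537 + W(-698, 469)) = (-87581 - 75283)*(-354537 - 17*(-698)) = -162864*(-354537 + 11866) = -162864*(-342671) = 55808769744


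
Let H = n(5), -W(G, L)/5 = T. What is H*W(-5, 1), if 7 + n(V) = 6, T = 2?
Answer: 10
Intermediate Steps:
n(V) = -1 (n(V) = -7 + 6 = -1)
W(G, L) = -10 (W(G, L) = -5*2 = -10)
H = -1
H*W(-5, 1) = -1*(-10) = 10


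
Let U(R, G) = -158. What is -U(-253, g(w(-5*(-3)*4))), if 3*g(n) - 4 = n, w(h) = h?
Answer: 158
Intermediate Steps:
g(n) = 4/3 + n/3
-U(-253, g(w(-5*(-3)*4))) = -1*(-158) = 158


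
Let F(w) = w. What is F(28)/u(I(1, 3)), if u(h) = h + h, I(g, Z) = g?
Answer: 14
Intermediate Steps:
u(h) = 2*h
F(28)/u(I(1, 3)) = 28/((2*1)) = 28/2 = 28*(½) = 14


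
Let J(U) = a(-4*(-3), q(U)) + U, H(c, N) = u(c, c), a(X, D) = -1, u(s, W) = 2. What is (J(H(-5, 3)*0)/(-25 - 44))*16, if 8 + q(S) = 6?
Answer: 16/69 ≈ 0.23188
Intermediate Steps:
q(S) = -2 (q(S) = -8 + 6 = -2)
H(c, N) = 2
J(U) = -1 + U
(J(H(-5, 3)*0)/(-25 - 44))*16 = ((-1 + 2*0)/(-25 - 44))*16 = ((-1 + 0)/(-69))*16 = -1*(-1/69)*16 = (1/69)*16 = 16/69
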